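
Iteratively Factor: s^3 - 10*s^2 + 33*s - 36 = (s - 4)*(s^2 - 6*s + 9) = (s - 4)*(s - 3)*(s - 3)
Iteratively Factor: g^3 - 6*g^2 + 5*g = (g)*(g^2 - 6*g + 5) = g*(g - 1)*(g - 5)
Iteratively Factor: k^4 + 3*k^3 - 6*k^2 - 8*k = (k + 4)*(k^3 - k^2 - 2*k) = k*(k + 4)*(k^2 - k - 2) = k*(k - 2)*(k + 4)*(k + 1)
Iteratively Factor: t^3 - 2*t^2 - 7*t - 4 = (t + 1)*(t^2 - 3*t - 4) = (t - 4)*(t + 1)*(t + 1)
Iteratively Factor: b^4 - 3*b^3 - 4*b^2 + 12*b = (b - 3)*(b^3 - 4*b) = b*(b - 3)*(b^2 - 4) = b*(b - 3)*(b + 2)*(b - 2)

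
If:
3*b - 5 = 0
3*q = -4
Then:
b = 5/3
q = -4/3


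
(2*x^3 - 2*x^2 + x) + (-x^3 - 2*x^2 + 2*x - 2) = x^3 - 4*x^2 + 3*x - 2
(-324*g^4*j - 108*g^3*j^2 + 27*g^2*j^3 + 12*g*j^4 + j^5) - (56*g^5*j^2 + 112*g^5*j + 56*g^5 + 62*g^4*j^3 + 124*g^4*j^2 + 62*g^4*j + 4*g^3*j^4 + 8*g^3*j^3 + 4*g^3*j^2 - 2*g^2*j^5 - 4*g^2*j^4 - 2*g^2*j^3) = -56*g^5*j^2 - 112*g^5*j - 56*g^5 - 62*g^4*j^3 - 124*g^4*j^2 - 386*g^4*j - 4*g^3*j^4 - 8*g^3*j^3 - 112*g^3*j^2 + 2*g^2*j^5 + 4*g^2*j^4 + 29*g^2*j^3 + 12*g*j^4 + j^5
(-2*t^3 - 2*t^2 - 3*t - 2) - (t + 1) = -2*t^3 - 2*t^2 - 4*t - 3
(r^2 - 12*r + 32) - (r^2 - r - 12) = 44 - 11*r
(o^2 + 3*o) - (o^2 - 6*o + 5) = 9*o - 5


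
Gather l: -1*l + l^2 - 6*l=l^2 - 7*l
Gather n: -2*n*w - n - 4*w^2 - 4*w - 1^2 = n*(-2*w - 1) - 4*w^2 - 4*w - 1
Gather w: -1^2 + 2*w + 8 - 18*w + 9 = 16 - 16*w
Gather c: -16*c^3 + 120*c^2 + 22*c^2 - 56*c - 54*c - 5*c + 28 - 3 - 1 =-16*c^3 + 142*c^2 - 115*c + 24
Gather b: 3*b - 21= 3*b - 21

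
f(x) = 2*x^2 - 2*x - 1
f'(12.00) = 46.00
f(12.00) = 263.00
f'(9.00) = 34.00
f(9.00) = 143.00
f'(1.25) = 3.00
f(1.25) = -0.38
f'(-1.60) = -8.40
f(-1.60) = 7.32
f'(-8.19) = -34.76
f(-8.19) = 149.53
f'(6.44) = 23.76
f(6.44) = 69.07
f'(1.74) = 4.96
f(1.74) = 1.58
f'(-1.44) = -7.76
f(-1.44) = 6.03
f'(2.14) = 6.56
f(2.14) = 3.88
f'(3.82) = 13.28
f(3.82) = 20.54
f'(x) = 4*x - 2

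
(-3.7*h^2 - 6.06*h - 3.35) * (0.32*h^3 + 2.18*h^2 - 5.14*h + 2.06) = -1.184*h^5 - 10.0052*h^4 + 4.7352*h^3 + 16.2234*h^2 + 4.7354*h - 6.901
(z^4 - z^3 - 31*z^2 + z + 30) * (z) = z^5 - z^4 - 31*z^3 + z^2 + 30*z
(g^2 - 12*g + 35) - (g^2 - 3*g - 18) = 53 - 9*g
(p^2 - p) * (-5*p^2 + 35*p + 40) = -5*p^4 + 40*p^3 + 5*p^2 - 40*p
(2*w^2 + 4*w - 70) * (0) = 0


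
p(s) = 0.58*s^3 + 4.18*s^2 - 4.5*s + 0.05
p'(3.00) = 36.24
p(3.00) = 39.83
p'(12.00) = 346.38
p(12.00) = 1550.21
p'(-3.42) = -12.74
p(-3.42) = 41.13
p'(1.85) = 16.92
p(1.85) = 9.70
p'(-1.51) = -13.16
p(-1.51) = 14.38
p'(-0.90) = -10.61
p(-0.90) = 7.06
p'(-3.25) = -13.29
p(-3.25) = 38.92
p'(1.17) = 7.66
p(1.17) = 1.44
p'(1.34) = 9.83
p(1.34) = 2.92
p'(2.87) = 33.83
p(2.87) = 35.28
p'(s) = 1.74*s^2 + 8.36*s - 4.5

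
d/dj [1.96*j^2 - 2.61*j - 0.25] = 3.92*j - 2.61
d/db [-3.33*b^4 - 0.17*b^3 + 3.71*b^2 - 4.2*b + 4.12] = -13.32*b^3 - 0.51*b^2 + 7.42*b - 4.2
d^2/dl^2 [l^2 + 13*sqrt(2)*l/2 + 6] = 2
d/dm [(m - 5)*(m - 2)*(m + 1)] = 3*m^2 - 12*m + 3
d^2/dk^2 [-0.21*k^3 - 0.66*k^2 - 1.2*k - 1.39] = -1.26*k - 1.32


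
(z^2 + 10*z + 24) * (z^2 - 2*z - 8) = z^4 + 8*z^3 - 4*z^2 - 128*z - 192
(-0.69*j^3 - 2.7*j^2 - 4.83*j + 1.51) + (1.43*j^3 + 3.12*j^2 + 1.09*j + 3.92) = 0.74*j^3 + 0.42*j^2 - 3.74*j + 5.43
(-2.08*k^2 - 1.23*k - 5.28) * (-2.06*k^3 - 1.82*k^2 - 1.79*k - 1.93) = 4.2848*k^5 + 6.3194*k^4 + 16.8386*k^3 + 15.8257*k^2 + 11.8251*k + 10.1904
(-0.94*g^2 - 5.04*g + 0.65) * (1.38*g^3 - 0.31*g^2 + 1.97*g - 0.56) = -1.2972*g^5 - 6.6638*g^4 + 0.6076*g^3 - 9.6039*g^2 + 4.1029*g - 0.364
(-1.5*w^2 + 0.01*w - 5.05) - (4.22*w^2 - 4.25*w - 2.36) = -5.72*w^2 + 4.26*w - 2.69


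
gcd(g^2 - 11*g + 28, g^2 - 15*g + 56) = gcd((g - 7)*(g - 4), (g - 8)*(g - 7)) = g - 7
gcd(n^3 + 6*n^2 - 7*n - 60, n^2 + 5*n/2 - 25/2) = n + 5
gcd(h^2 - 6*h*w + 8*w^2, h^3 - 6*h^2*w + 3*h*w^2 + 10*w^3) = -h + 2*w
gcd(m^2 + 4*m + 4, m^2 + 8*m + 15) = 1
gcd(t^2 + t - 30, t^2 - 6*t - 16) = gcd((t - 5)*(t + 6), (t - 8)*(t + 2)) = 1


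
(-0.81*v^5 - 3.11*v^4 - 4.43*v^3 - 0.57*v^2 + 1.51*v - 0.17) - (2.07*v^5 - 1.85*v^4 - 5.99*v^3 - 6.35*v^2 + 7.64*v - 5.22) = -2.88*v^5 - 1.26*v^4 + 1.56*v^3 + 5.78*v^2 - 6.13*v + 5.05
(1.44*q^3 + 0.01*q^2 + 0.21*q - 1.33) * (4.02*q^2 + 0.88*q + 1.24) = 5.7888*q^5 + 1.3074*q^4 + 2.6386*q^3 - 5.1494*q^2 - 0.91*q - 1.6492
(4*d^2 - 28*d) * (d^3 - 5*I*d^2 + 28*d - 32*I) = 4*d^5 - 28*d^4 - 20*I*d^4 + 112*d^3 + 140*I*d^3 - 784*d^2 - 128*I*d^2 + 896*I*d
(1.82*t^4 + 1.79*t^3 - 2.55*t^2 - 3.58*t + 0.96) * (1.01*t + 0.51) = 1.8382*t^5 + 2.7361*t^4 - 1.6626*t^3 - 4.9163*t^2 - 0.8562*t + 0.4896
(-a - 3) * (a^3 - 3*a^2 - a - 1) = -a^4 + 10*a^2 + 4*a + 3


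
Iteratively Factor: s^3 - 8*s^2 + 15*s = (s)*(s^2 - 8*s + 15) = s*(s - 5)*(s - 3)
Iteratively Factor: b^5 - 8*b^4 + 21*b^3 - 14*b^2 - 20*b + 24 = (b + 1)*(b^4 - 9*b^3 + 30*b^2 - 44*b + 24) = (b - 2)*(b + 1)*(b^3 - 7*b^2 + 16*b - 12) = (b - 2)^2*(b + 1)*(b^2 - 5*b + 6) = (b - 3)*(b - 2)^2*(b + 1)*(b - 2)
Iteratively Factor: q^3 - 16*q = (q)*(q^2 - 16) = q*(q - 4)*(q + 4)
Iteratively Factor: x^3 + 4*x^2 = (x)*(x^2 + 4*x) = x^2*(x + 4)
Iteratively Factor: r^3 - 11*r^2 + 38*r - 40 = (r - 2)*(r^2 - 9*r + 20) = (r - 4)*(r - 2)*(r - 5)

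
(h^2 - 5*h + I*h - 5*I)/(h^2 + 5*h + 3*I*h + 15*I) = (h^2 + h*(-5 + I) - 5*I)/(h^2 + h*(5 + 3*I) + 15*I)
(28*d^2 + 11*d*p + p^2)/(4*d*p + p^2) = (7*d + p)/p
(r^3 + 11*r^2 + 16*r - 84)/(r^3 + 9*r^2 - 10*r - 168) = (r - 2)/(r - 4)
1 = 1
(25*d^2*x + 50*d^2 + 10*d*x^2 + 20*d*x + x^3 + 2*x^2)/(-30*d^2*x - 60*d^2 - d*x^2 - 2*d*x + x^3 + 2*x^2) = (5*d + x)/(-6*d + x)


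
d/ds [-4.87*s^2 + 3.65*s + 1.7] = 3.65 - 9.74*s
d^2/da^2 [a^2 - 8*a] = 2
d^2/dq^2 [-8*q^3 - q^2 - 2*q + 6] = -48*q - 2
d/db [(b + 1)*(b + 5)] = 2*b + 6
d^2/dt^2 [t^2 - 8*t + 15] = 2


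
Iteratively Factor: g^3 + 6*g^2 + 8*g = (g + 2)*(g^2 + 4*g) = (g + 2)*(g + 4)*(g)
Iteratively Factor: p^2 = (p)*(p)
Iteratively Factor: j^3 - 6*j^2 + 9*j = (j)*(j^2 - 6*j + 9) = j*(j - 3)*(j - 3)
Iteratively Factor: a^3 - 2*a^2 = (a)*(a^2 - 2*a) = a^2*(a - 2)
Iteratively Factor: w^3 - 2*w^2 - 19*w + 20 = (w - 5)*(w^2 + 3*w - 4) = (w - 5)*(w - 1)*(w + 4)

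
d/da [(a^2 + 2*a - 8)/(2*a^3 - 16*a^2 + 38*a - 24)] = (-a^4 - 4*a^3 + 59*a^2 - 152*a + 128)/(2*(a^6 - 16*a^5 + 102*a^4 - 328*a^3 + 553*a^2 - 456*a + 144))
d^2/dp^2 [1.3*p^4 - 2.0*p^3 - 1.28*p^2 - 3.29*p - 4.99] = 15.6*p^2 - 12.0*p - 2.56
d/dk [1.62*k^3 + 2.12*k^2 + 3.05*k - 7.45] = 4.86*k^2 + 4.24*k + 3.05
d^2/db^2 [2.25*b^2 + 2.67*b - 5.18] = 4.50000000000000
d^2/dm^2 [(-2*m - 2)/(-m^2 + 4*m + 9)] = 4*(3*(1 - m)*(-m^2 + 4*m + 9) - 4*(m - 2)^2*(m + 1))/(-m^2 + 4*m + 9)^3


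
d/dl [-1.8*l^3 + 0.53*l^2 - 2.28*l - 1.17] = -5.4*l^2 + 1.06*l - 2.28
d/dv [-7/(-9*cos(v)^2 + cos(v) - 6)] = 7*(18*cos(v) - 1)*sin(v)/(9*sin(v)^2 + cos(v) - 15)^2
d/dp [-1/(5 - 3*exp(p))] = -3*exp(p)/(3*exp(p) - 5)^2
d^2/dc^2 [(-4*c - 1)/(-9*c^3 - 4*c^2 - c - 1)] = 2*((4*c + 1)*(27*c^2 + 8*c + 1)^2 - (108*c^2 + 32*c + (4*c + 1)*(27*c + 4) + 4)*(9*c^3 + 4*c^2 + c + 1))/(9*c^3 + 4*c^2 + c + 1)^3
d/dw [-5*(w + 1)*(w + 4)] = -10*w - 25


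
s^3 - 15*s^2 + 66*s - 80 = (s - 8)*(s - 5)*(s - 2)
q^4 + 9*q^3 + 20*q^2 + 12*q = q*(q + 1)*(q + 2)*(q + 6)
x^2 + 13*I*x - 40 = (x + 5*I)*(x + 8*I)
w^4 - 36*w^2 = w^2*(w - 6)*(w + 6)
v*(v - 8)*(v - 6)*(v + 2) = v^4 - 12*v^3 + 20*v^2 + 96*v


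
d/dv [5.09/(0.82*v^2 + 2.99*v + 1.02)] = (-8.3476*v - 15.2191)/(0.82*v^2 + 2.99*v + 1.02)^2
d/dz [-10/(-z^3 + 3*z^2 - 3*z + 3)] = 30*(-z^2 + 2*z - 1)/(z^3 - 3*z^2 + 3*z - 3)^2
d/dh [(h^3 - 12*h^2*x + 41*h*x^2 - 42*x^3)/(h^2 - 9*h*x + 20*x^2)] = (h^4 - 18*h^3*x + 127*h^2*x^2 - 396*h*x^3 + 442*x^4)/(h^4 - 18*h^3*x + 121*h^2*x^2 - 360*h*x^3 + 400*x^4)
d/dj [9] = 0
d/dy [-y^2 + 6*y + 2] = 6 - 2*y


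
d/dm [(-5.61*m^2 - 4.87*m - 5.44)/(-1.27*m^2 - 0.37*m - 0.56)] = (-4.1092*m^2 - 7.5344*m + 0.7144)/(1.6129*m^4 + 0.9398*m^3 + 1.5593*m^2 + 0.4144*m + 0.3136)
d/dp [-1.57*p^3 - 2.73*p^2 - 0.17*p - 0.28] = -4.71*p^2 - 5.46*p - 0.17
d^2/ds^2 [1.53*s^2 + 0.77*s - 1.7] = 3.06000000000000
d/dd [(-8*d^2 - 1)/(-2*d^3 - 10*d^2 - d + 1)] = (-16*d^4 + 2*d^2 - 36*d - 1)/(4*d^6 + 40*d^5 + 104*d^4 + 16*d^3 - 19*d^2 - 2*d + 1)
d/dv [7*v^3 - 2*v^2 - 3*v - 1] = 21*v^2 - 4*v - 3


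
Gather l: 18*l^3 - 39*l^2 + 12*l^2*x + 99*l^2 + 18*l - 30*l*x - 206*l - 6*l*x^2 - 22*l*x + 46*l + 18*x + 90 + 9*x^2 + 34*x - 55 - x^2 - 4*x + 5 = 18*l^3 + l^2*(12*x + 60) + l*(-6*x^2 - 52*x - 142) + 8*x^2 + 48*x + 40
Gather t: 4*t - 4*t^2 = -4*t^2 + 4*t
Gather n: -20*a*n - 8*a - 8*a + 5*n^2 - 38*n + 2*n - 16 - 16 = -16*a + 5*n^2 + n*(-20*a - 36) - 32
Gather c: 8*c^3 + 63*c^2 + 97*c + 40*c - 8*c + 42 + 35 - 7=8*c^3 + 63*c^2 + 129*c + 70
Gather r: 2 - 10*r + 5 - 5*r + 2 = 9 - 15*r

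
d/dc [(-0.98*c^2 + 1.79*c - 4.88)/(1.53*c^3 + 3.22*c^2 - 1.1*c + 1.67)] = (1.4994*c^4 - 5.4774*c^3 + 17.7134*c^2 + 28.154*c - 2.3787)/(2.3409*c^6 + 9.8532*c^5 + 7.0024*c^4 - 1.9738*c^3 + 11.9648*c^2 - 3.674*c + 2.7889)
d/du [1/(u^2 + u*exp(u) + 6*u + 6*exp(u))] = (-u*exp(u) - 2*u - 7*exp(u) - 6)/(u^2 + u*exp(u) + 6*u + 6*exp(u))^2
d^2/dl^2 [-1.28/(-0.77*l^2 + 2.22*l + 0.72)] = (1.517824*l^2 - 4.376064*l - 1.28*(1.54*l - 2.22)*(3.08*l - 4.44) - 1.419264)/(-0.77*l^2 + 2.22*l + 0.72)^3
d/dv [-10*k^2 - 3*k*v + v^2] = -3*k + 2*v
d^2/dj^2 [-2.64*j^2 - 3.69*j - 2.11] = -5.28000000000000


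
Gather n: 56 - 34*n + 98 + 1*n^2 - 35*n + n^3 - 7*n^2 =n^3 - 6*n^2 - 69*n + 154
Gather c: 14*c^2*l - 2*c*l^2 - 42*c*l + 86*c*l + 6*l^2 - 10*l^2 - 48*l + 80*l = 14*c^2*l + c*(-2*l^2 + 44*l) - 4*l^2 + 32*l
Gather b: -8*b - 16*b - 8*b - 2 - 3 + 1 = -32*b - 4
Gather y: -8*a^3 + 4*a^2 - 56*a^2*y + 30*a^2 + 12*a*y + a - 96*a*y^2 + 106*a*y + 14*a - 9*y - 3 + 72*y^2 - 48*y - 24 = -8*a^3 + 34*a^2 + 15*a + y^2*(72 - 96*a) + y*(-56*a^2 + 118*a - 57) - 27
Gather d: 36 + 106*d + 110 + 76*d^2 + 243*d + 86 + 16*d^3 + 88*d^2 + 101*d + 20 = 16*d^3 + 164*d^2 + 450*d + 252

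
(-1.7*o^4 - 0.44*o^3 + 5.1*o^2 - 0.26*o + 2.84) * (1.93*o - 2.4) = -3.281*o^5 + 3.2308*o^4 + 10.899*o^3 - 12.7418*o^2 + 6.1052*o - 6.816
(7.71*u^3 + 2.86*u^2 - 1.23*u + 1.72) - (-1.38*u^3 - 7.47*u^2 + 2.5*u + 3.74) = 9.09*u^3 + 10.33*u^2 - 3.73*u - 2.02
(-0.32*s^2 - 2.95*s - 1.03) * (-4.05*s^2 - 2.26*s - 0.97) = 1.296*s^4 + 12.6707*s^3 + 11.1489*s^2 + 5.1893*s + 0.9991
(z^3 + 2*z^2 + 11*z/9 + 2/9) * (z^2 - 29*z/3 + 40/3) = z^5 - 23*z^4/3 - 43*z^3/9 + 407*z^2/27 + 382*z/27 + 80/27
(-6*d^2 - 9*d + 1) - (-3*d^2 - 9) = -3*d^2 - 9*d + 10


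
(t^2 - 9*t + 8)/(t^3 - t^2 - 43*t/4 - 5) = 4*(-t^2 + 9*t - 8)/(-4*t^3 + 4*t^2 + 43*t + 20)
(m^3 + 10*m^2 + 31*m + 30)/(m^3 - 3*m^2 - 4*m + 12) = (m^2 + 8*m + 15)/(m^2 - 5*m + 6)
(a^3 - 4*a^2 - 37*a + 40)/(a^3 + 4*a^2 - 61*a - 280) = (a - 1)/(a + 7)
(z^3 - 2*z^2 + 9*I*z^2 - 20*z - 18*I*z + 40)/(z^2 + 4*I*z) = z - 2 + 5*I - 10*I/z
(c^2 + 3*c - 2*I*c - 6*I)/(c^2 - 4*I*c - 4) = (c + 3)/(c - 2*I)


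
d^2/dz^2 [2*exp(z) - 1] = 2*exp(z)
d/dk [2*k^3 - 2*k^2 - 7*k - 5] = 6*k^2 - 4*k - 7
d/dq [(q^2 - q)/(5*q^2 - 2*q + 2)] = (3*q^2 + 4*q - 2)/(25*q^4 - 20*q^3 + 24*q^2 - 8*q + 4)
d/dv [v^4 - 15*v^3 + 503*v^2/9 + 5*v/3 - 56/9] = 4*v^3 - 45*v^2 + 1006*v/9 + 5/3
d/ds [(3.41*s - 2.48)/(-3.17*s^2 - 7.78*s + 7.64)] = (10.8097*s^2 - 15.7232*s + 6.758)/(10.0489*s^4 + 49.3252*s^3 + 12.0908*s^2 - 118.8784*s + 58.3696)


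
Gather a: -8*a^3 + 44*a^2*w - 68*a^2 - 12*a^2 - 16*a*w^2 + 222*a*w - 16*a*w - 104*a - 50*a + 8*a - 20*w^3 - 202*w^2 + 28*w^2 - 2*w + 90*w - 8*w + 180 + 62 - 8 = -8*a^3 + a^2*(44*w - 80) + a*(-16*w^2 + 206*w - 146) - 20*w^3 - 174*w^2 + 80*w + 234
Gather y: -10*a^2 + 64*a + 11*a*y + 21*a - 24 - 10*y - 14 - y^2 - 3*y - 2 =-10*a^2 + 85*a - y^2 + y*(11*a - 13) - 40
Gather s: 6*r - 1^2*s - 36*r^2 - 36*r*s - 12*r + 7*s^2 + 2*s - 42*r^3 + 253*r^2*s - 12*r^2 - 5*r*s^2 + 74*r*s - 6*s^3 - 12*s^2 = -42*r^3 - 48*r^2 - 6*r - 6*s^3 + s^2*(-5*r - 5) + s*(253*r^2 + 38*r + 1)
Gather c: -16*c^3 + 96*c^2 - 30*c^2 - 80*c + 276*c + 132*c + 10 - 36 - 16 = -16*c^3 + 66*c^2 + 328*c - 42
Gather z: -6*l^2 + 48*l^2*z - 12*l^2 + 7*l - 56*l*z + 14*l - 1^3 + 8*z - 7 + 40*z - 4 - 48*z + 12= -18*l^2 + 21*l + z*(48*l^2 - 56*l)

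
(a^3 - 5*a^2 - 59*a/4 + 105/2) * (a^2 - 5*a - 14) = a^5 - 10*a^4 - 15*a^3/4 + 785*a^2/4 - 56*a - 735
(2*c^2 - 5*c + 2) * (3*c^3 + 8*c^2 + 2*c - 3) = 6*c^5 + c^4 - 30*c^3 + 19*c - 6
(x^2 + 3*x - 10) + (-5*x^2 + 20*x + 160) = -4*x^2 + 23*x + 150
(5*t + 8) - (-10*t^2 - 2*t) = 10*t^2 + 7*t + 8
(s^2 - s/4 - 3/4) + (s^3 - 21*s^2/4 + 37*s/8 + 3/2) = s^3 - 17*s^2/4 + 35*s/8 + 3/4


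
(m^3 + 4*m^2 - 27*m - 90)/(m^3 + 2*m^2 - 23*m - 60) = (m + 6)/(m + 4)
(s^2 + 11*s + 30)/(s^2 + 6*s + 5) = (s + 6)/(s + 1)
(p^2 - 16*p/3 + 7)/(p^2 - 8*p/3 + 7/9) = 3*(p - 3)/(3*p - 1)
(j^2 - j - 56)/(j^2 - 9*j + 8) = (j + 7)/(j - 1)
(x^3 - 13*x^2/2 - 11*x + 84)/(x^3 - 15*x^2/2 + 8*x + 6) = (2*x^2 - x - 28)/(2*x^2 - 3*x - 2)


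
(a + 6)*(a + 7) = a^2 + 13*a + 42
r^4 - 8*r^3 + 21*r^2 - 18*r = r*(r - 3)^2*(r - 2)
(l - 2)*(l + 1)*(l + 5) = l^3 + 4*l^2 - 7*l - 10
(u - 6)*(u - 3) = u^2 - 9*u + 18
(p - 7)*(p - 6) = p^2 - 13*p + 42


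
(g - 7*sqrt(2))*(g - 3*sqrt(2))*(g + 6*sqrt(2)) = g^3 - 4*sqrt(2)*g^2 - 78*g + 252*sqrt(2)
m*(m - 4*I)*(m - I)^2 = m^4 - 6*I*m^3 - 9*m^2 + 4*I*m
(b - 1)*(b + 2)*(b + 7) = b^3 + 8*b^2 + 5*b - 14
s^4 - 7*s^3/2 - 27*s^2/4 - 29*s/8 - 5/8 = (s - 5)*(s + 1/2)^3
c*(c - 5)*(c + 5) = c^3 - 25*c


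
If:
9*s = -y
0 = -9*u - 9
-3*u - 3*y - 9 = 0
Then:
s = 2/9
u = -1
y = -2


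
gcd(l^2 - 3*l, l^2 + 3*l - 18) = l - 3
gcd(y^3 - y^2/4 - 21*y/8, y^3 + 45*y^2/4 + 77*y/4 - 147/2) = y - 7/4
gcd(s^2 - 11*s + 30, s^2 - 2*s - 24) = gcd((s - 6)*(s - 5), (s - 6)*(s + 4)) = s - 6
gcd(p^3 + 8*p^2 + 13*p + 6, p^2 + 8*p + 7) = p + 1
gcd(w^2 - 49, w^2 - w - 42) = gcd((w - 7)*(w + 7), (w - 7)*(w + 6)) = w - 7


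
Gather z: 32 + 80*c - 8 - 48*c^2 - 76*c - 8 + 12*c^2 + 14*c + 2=-36*c^2 + 18*c + 18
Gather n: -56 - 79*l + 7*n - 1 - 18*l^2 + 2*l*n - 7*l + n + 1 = -18*l^2 - 86*l + n*(2*l + 8) - 56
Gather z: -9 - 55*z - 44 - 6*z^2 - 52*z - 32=-6*z^2 - 107*z - 85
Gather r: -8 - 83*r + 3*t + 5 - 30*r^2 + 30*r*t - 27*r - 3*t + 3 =-30*r^2 + r*(30*t - 110)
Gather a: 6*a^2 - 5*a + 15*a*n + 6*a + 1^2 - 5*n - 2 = 6*a^2 + a*(15*n + 1) - 5*n - 1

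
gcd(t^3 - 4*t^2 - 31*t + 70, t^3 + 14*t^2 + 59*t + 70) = t + 5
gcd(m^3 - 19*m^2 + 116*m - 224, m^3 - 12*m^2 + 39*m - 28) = m^2 - 11*m + 28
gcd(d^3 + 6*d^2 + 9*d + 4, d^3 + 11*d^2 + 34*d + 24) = d^2 + 5*d + 4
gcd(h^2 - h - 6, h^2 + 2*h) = h + 2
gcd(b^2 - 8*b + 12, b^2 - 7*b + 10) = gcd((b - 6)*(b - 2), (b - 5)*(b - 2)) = b - 2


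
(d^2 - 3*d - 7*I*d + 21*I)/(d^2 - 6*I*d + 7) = (d - 3)/(d + I)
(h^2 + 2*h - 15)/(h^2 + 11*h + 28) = (h^2 + 2*h - 15)/(h^2 + 11*h + 28)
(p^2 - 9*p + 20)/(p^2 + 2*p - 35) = (p - 4)/(p + 7)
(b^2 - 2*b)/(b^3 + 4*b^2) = (b - 2)/(b*(b + 4))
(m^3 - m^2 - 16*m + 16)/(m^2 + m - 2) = (m^2 - 16)/(m + 2)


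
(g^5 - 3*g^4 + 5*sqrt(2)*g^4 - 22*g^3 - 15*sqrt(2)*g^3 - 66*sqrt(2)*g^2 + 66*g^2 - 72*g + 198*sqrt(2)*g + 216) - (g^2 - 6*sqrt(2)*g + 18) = g^5 - 3*g^4 + 5*sqrt(2)*g^4 - 22*g^3 - 15*sqrt(2)*g^3 - 66*sqrt(2)*g^2 + 65*g^2 - 72*g + 204*sqrt(2)*g + 198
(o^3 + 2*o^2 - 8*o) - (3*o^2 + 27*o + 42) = o^3 - o^2 - 35*o - 42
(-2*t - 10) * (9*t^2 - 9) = -18*t^3 - 90*t^2 + 18*t + 90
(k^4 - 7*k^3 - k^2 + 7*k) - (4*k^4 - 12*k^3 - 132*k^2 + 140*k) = -3*k^4 + 5*k^3 + 131*k^2 - 133*k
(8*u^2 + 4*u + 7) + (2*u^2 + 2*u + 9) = 10*u^2 + 6*u + 16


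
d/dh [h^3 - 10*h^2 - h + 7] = 3*h^2 - 20*h - 1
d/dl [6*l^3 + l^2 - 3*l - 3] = 18*l^2 + 2*l - 3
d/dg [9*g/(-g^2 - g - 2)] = 9*(g^2 - 2)/(g^4 + 2*g^3 + 5*g^2 + 4*g + 4)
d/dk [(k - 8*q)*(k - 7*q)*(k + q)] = 3*k^2 - 28*k*q + 41*q^2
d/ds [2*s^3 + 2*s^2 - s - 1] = 6*s^2 + 4*s - 1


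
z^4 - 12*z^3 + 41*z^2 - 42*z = z*(z - 7)*(z - 3)*(z - 2)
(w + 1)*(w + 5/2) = w^2 + 7*w/2 + 5/2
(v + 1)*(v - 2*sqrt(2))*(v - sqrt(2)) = v^3 - 3*sqrt(2)*v^2 + v^2 - 3*sqrt(2)*v + 4*v + 4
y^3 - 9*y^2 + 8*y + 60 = (y - 6)*(y - 5)*(y + 2)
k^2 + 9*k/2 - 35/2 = (k - 5/2)*(k + 7)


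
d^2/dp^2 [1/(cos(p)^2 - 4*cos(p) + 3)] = (-4*sin(p)^4 + 6*sin(p)^2 - 27*cos(p) + 3*cos(3*p) + 24)/((cos(p) - 3)^3*(cos(p) - 1)^3)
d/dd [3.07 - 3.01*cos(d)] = 3.01*sin(d)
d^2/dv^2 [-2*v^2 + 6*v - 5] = -4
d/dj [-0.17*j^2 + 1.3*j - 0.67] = 1.3 - 0.34*j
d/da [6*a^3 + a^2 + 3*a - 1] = 18*a^2 + 2*a + 3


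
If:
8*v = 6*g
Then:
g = 4*v/3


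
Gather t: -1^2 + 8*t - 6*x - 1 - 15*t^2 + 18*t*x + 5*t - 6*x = -15*t^2 + t*(18*x + 13) - 12*x - 2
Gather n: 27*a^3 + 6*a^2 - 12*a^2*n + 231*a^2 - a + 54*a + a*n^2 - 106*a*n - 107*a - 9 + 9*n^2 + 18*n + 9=27*a^3 + 237*a^2 - 54*a + n^2*(a + 9) + n*(-12*a^2 - 106*a + 18)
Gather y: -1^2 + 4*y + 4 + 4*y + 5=8*y + 8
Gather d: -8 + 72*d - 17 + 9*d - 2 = 81*d - 27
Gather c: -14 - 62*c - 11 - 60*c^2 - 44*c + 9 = -60*c^2 - 106*c - 16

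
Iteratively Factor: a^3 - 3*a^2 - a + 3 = (a - 1)*(a^2 - 2*a - 3) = (a - 3)*(a - 1)*(a + 1)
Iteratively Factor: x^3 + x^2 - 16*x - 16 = (x + 4)*(x^2 - 3*x - 4) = (x + 1)*(x + 4)*(x - 4)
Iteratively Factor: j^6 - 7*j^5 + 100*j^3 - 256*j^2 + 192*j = (j)*(j^5 - 7*j^4 + 100*j^2 - 256*j + 192) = j*(j - 2)*(j^4 - 5*j^3 - 10*j^2 + 80*j - 96) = j*(j - 2)*(j + 4)*(j^3 - 9*j^2 + 26*j - 24) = j*(j - 4)*(j - 2)*(j + 4)*(j^2 - 5*j + 6) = j*(j - 4)*(j - 2)^2*(j + 4)*(j - 3)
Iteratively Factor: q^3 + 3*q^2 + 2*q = (q + 2)*(q^2 + q) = q*(q + 2)*(q + 1)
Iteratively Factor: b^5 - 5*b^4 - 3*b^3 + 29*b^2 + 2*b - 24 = (b - 1)*(b^4 - 4*b^3 - 7*b^2 + 22*b + 24) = (b - 3)*(b - 1)*(b^3 - b^2 - 10*b - 8) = (b - 4)*(b - 3)*(b - 1)*(b^2 + 3*b + 2) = (b - 4)*(b - 3)*(b - 1)*(b + 1)*(b + 2)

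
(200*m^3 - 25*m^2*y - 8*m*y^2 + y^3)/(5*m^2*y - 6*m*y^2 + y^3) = (-40*m^2 - 3*m*y + y^2)/(y*(-m + y))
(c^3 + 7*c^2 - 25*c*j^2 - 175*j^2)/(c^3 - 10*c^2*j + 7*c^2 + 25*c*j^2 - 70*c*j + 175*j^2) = (c + 5*j)/(c - 5*j)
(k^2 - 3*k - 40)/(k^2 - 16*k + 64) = (k + 5)/(k - 8)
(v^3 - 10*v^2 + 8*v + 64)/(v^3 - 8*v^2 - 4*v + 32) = (v - 4)/(v - 2)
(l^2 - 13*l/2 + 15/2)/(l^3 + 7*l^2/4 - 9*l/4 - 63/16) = 8*(l - 5)/(8*l^2 + 26*l + 21)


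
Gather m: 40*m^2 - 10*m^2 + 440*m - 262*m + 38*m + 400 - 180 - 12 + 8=30*m^2 + 216*m + 216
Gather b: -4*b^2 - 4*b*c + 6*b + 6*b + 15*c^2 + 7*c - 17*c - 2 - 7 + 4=-4*b^2 + b*(12 - 4*c) + 15*c^2 - 10*c - 5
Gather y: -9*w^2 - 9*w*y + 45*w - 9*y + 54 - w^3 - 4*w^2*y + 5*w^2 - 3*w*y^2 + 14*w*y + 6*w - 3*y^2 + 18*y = -w^3 - 4*w^2 + 51*w + y^2*(-3*w - 3) + y*(-4*w^2 + 5*w + 9) + 54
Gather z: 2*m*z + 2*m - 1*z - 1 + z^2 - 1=2*m + z^2 + z*(2*m - 1) - 2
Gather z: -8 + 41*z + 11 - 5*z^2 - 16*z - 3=-5*z^2 + 25*z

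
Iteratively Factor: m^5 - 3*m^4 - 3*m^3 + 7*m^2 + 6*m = (m - 2)*(m^4 - m^3 - 5*m^2 - 3*m) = (m - 2)*(m + 1)*(m^3 - 2*m^2 - 3*m) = (m - 2)*(m + 1)^2*(m^2 - 3*m) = (m - 3)*(m - 2)*(m + 1)^2*(m)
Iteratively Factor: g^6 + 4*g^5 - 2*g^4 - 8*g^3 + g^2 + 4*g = (g + 4)*(g^5 - 2*g^3 + g) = (g + 1)*(g + 4)*(g^4 - g^3 - g^2 + g) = (g + 1)^2*(g + 4)*(g^3 - 2*g^2 + g) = (g - 1)*(g + 1)^2*(g + 4)*(g^2 - g) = g*(g - 1)*(g + 1)^2*(g + 4)*(g - 1)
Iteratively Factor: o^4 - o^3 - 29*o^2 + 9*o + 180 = (o - 3)*(o^3 + 2*o^2 - 23*o - 60) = (o - 5)*(o - 3)*(o^2 + 7*o + 12) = (o - 5)*(o - 3)*(o + 3)*(o + 4)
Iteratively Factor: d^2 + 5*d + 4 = (d + 1)*(d + 4)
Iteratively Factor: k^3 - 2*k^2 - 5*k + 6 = (k - 1)*(k^2 - k - 6) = (k - 1)*(k + 2)*(k - 3)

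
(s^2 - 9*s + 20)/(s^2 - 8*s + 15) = (s - 4)/(s - 3)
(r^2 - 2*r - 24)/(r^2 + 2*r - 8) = (r - 6)/(r - 2)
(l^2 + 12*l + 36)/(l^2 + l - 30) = (l + 6)/(l - 5)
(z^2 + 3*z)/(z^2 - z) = (z + 3)/(z - 1)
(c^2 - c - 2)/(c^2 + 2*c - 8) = (c + 1)/(c + 4)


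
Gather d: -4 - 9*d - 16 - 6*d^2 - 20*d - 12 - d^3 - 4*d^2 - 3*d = -d^3 - 10*d^2 - 32*d - 32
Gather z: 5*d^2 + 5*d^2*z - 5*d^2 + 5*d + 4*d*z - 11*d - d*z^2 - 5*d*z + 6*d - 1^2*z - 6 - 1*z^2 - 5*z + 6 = z^2*(-d - 1) + z*(5*d^2 - d - 6)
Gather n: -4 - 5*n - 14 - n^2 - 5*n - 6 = -n^2 - 10*n - 24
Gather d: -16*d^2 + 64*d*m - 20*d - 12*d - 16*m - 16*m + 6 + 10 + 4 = -16*d^2 + d*(64*m - 32) - 32*m + 20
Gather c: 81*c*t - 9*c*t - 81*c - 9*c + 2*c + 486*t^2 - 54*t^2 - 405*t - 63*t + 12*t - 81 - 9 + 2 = c*(72*t - 88) + 432*t^2 - 456*t - 88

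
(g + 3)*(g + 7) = g^2 + 10*g + 21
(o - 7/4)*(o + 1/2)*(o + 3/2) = o^3 + o^2/4 - 11*o/4 - 21/16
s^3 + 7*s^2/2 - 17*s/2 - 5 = (s - 2)*(s + 1/2)*(s + 5)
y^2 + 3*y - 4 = (y - 1)*(y + 4)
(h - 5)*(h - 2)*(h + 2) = h^3 - 5*h^2 - 4*h + 20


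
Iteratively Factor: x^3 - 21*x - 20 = (x + 1)*(x^2 - x - 20) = (x - 5)*(x + 1)*(x + 4)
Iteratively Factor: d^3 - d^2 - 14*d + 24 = (d - 3)*(d^2 + 2*d - 8) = (d - 3)*(d - 2)*(d + 4)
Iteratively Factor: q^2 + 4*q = (q + 4)*(q)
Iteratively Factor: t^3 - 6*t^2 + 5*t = (t - 1)*(t^2 - 5*t) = (t - 5)*(t - 1)*(t)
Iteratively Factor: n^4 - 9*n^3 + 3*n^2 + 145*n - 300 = (n - 3)*(n^3 - 6*n^2 - 15*n + 100) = (n - 5)*(n - 3)*(n^2 - n - 20) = (n - 5)*(n - 3)*(n + 4)*(n - 5)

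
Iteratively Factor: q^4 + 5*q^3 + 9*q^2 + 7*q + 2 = (q + 1)*(q^3 + 4*q^2 + 5*q + 2) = (q + 1)^2*(q^2 + 3*q + 2) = (q + 1)^3*(q + 2)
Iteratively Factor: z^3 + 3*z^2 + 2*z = (z + 1)*(z^2 + 2*z) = (z + 1)*(z + 2)*(z)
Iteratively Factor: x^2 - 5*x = (x - 5)*(x)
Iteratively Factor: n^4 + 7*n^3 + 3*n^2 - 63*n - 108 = (n + 3)*(n^3 + 4*n^2 - 9*n - 36) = (n - 3)*(n + 3)*(n^2 + 7*n + 12) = (n - 3)*(n + 3)^2*(n + 4)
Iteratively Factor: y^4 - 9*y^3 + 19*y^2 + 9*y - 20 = (y - 5)*(y^3 - 4*y^2 - y + 4) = (y - 5)*(y - 4)*(y^2 - 1) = (y - 5)*(y - 4)*(y + 1)*(y - 1)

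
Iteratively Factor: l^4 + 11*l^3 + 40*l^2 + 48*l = (l)*(l^3 + 11*l^2 + 40*l + 48) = l*(l + 4)*(l^2 + 7*l + 12) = l*(l + 3)*(l + 4)*(l + 4)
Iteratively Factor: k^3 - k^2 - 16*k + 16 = (k - 4)*(k^2 + 3*k - 4) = (k - 4)*(k + 4)*(k - 1)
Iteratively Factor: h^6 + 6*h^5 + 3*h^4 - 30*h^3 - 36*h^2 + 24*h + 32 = (h + 2)*(h^5 + 4*h^4 - 5*h^3 - 20*h^2 + 4*h + 16) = (h + 2)^2*(h^4 + 2*h^3 - 9*h^2 - 2*h + 8) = (h + 1)*(h + 2)^2*(h^3 + h^2 - 10*h + 8) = (h - 2)*(h + 1)*(h + 2)^2*(h^2 + 3*h - 4) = (h - 2)*(h + 1)*(h + 2)^2*(h + 4)*(h - 1)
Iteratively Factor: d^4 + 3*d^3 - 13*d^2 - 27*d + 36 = (d - 3)*(d^3 + 6*d^2 + 5*d - 12) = (d - 3)*(d + 3)*(d^2 + 3*d - 4) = (d - 3)*(d - 1)*(d + 3)*(d + 4)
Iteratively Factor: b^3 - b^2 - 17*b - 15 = (b + 1)*(b^2 - 2*b - 15) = (b - 5)*(b + 1)*(b + 3)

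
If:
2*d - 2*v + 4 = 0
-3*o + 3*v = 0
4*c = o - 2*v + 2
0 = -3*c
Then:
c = 0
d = 0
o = 2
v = 2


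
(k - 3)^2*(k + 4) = k^3 - 2*k^2 - 15*k + 36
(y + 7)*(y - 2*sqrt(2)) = y^2 - 2*sqrt(2)*y + 7*y - 14*sqrt(2)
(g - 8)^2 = g^2 - 16*g + 64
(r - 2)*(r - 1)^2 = r^3 - 4*r^2 + 5*r - 2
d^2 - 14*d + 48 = (d - 8)*(d - 6)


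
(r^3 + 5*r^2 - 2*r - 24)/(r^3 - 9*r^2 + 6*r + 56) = (r^3 + 5*r^2 - 2*r - 24)/(r^3 - 9*r^2 + 6*r + 56)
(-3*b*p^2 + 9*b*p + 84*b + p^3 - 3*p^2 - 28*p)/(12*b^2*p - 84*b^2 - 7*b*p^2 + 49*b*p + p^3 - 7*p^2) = (p + 4)/(-4*b + p)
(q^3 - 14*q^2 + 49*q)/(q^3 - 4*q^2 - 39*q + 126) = q*(q - 7)/(q^2 + 3*q - 18)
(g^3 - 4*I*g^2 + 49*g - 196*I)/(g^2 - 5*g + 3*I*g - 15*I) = (g^3 - 4*I*g^2 + 49*g - 196*I)/(g^2 + g*(-5 + 3*I) - 15*I)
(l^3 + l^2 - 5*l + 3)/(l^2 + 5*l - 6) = (l^2 + 2*l - 3)/(l + 6)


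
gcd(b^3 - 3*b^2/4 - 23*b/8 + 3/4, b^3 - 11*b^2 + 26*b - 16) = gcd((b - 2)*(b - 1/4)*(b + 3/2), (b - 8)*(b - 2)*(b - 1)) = b - 2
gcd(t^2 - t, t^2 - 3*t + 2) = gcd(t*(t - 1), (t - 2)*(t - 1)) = t - 1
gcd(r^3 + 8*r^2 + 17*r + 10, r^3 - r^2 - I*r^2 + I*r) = 1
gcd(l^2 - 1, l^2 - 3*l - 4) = l + 1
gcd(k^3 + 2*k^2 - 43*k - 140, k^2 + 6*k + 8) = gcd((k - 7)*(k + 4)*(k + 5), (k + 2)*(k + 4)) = k + 4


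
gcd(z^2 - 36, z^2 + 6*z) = z + 6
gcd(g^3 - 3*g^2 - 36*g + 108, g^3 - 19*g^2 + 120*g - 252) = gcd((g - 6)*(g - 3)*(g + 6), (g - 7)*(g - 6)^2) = g - 6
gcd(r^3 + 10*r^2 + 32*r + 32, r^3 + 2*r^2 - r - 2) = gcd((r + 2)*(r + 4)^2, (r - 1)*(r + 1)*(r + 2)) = r + 2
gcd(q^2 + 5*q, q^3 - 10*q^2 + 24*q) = q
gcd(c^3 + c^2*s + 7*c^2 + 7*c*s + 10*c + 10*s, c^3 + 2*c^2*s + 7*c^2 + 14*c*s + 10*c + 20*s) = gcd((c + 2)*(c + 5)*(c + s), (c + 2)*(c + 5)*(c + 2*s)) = c^2 + 7*c + 10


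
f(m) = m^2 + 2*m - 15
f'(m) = 2*m + 2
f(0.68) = -13.18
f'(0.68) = 3.36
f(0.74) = -12.97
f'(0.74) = 3.48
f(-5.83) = 7.33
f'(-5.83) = -9.66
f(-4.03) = -6.82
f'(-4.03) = -6.06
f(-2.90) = -12.39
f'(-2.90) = -3.80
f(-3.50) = -9.75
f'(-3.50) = -5.00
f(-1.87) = -15.24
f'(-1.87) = -1.74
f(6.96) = 47.36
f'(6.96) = 15.92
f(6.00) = 33.00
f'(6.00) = 14.00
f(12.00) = 153.00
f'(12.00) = 26.00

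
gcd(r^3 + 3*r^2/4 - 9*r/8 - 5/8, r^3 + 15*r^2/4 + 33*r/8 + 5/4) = r^2 + 7*r/4 + 5/8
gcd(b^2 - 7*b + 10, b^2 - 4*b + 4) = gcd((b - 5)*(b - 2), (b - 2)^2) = b - 2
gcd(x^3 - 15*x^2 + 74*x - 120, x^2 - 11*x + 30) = x^2 - 11*x + 30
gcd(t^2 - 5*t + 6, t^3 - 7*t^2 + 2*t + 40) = 1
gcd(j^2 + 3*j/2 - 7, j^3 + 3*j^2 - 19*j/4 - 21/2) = j^2 + 3*j/2 - 7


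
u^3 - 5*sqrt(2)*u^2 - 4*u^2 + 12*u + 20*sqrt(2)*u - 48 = (u - 4)*(u - 3*sqrt(2))*(u - 2*sqrt(2))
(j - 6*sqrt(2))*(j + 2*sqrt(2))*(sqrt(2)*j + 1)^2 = 2*j^4 - 6*sqrt(2)*j^3 - 63*j^2 - 52*sqrt(2)*j - 24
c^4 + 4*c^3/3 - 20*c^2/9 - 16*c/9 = c*(c - 4/3)*(c + 2/3)*(c + 2)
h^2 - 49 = (h - 7)*(h + 7)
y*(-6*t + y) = -6*t*y + y^2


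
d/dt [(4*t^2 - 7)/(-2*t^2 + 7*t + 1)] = (28*t^2 - 20*t + 49)/(4*t^4 - 28*t^3 + 45*t^2 + 14*t + 1)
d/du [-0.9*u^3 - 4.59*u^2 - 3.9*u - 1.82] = -2.7*u^2 - 9.18*u - 3.9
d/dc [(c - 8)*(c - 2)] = 2*c - 10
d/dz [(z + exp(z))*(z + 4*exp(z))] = 5*z*exp(z) + 2*z + 8*exp(2*z) + 5*exp(z)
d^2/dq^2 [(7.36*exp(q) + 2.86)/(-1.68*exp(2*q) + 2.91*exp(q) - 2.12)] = (-20.772864*exp(4*q) - 68.269824*exp(3*q) + 199.22616*exp(2*q) - 28.879374*exp(q) - 50.722696)*exp(q)/(4.741632*exp(6*q) - 24.639552*exp(5*q) + 60.629688*exp(4*q) - 86.827707*exp(3*q) + 76.508892*exp(2*q) - 39.236112*exp(q) + 9.528128)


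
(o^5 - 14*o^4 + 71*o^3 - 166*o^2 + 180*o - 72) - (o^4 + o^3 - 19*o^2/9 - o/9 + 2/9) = o^5 - 15*o^4 + 70*o^3 - 1475*o^2/9 + 1621*o/9 - 650/9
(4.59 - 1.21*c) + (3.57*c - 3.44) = 2.36*c + 1.15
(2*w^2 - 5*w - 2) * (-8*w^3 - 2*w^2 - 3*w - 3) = -16*w^5 + 36*w^4 + 20*w^3 + 13*w^2 + 21*w + 6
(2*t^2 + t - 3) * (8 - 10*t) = -20*t^3 + 6*t^2 + 38*t - 24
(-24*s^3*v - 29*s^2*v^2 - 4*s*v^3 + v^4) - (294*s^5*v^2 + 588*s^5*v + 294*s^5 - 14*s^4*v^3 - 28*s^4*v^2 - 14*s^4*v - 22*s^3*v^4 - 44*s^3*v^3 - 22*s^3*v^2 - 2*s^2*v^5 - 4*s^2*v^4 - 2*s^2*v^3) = -294*s^5*v^2 - 588*s^5*v - 294*s^5 + 14*s^4*v^3 + 28*s^4*v^2 + 14*s^4*v + 22*s^3*v^4 + 44*s^3*v^3 + 22*s^3*v^2 - 24*s^3*v + 2*s^2*v^5 + 4*s^2*v^4 + 2*s^2*v^3 - 29*s^2*v^2 - 4*s*v^3 + v^4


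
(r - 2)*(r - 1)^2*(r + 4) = r^4 - 11*r^2 + 18*r - 8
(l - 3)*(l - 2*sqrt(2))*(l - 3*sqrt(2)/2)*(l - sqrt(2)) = l^4 - 9*sqrt(2)*l^3/2 - 3*l^3 + 13*l^2 + 27*sqrt(2)*l^2/2 - 39*l - 6*sqrt(2)*l + 18*sqrt(2)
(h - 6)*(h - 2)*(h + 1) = h^3 - 7*h^2 + 4*h + 12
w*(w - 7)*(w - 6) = w^3 - 13*w^2 + 42*w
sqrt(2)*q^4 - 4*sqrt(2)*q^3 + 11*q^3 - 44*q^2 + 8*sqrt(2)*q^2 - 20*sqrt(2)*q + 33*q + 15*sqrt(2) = (q - 3)*(q - 1)*(q + 5*sqrt(2))*(sqrt(2)*q + 1)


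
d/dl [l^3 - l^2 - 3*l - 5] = 3*l^2 - 2*l - 3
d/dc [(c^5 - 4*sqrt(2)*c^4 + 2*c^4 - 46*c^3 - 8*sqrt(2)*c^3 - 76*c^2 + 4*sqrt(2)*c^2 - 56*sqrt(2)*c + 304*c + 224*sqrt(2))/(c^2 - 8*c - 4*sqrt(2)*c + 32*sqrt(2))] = (3*c^6 - 24*sqrt(2)*c^5 - 28*c^5 + 2*c^4 + 224*sqrt(2)*c^4 - 160*c^3 + 752*sqrt(2)*c^3 - 4088*sqrt(2)*c^2 - 1264*c^2 - 5312*sqrt(2)*c + 512*c - 1792 + 11520*sqrt(2))/(c^4 - 16*c^3 - 8*sqrt(2)*c^3 + 96*c^2 + 128*sqrt(2)*c^2 - 512*sqrt(2)*c - 512*c + 2048)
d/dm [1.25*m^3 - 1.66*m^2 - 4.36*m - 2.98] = 3.75*m^2 - 3.32*m - 4.36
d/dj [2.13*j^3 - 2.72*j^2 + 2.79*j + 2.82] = 6.39*j^2 - 5.44*j + 2.79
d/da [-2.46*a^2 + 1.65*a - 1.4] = 1.65 - 4.92*a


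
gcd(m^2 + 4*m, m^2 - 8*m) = m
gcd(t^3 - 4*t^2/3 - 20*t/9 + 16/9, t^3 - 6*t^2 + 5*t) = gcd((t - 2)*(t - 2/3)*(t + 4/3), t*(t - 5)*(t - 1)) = 1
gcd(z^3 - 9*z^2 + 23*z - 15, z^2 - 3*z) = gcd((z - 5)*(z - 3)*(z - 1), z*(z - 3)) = z - 3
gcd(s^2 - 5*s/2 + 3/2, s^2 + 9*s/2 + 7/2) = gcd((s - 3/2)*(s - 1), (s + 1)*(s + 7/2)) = 1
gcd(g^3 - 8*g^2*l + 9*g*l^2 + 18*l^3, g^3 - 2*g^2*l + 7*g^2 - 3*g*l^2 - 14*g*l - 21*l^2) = g^2 - 2*g*l - 3*l^2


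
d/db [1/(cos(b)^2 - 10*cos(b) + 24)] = 2*(cos(b) - 5)*sin(b)/(cos(b)^2 - 10*cos(b) + 24)^2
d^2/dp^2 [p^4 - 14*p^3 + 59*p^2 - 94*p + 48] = 12*p^2 - 84*p + 118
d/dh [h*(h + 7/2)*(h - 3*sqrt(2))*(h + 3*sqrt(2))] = 4*h^3 + 21*h^2/2 - 36*h - 63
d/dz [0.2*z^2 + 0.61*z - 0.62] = 0.4*z + 0.61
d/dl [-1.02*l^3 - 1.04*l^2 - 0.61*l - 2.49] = -3.06*l^2 - 2.08*l - 0.61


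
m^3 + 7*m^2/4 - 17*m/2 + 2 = (m - 2)*(m - 1/4)*(m + 4)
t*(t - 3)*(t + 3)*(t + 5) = t^4 + 5*t^3 - 9*t^2 - 45*t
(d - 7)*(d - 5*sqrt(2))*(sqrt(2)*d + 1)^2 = 2*d^4 - 14*d^3 - 8*sqrt(2)*d^3 - 19*d^2 + 56*sqrt(2)*d^2 - 5*sqrt(2)*d + 133*d + 35*sqrt(2)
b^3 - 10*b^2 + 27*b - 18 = (b - 6)*(b - 3)*(b - 1)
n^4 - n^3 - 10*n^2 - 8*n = n*(n - 4)*(n + 1)*(n + 2)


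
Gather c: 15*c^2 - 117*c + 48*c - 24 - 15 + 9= 15*c^2 - 69*c - 30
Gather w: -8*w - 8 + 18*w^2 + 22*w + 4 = 18*w^2 + 14*w - 4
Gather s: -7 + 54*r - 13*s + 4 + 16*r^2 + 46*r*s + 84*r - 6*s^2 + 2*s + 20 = 16*r^2 + 138*r - 6*s^2 + s*(46*r - 11) + 17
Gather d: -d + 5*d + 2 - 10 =4*d - 8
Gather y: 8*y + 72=8*y + 72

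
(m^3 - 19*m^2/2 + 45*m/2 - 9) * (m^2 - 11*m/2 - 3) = m^5 - 15*m^4 + 287*m^3/4 - 417*m^2/4 - 18*m + 27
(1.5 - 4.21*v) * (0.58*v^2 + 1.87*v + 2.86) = -2.4418*v^3 - 7.0027*v^2 - 9.2356*v + 4.29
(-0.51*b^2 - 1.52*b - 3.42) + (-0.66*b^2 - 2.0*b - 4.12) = -1.17*b^2 - 3.52*b - 7.54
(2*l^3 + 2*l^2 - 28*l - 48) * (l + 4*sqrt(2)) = 2*l^4 + 2*l^3 + 8*sqrt(2)*l^3 - 28*l^2 + 8*sqrt(2)*l^2 - 112*sqrt(2)*l - 48*l - 192*sqrt(2)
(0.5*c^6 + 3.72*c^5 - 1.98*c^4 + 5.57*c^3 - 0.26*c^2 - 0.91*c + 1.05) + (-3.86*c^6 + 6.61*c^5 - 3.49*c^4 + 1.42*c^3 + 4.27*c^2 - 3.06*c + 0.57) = -3.36*c^6 + 10.33*c^5 - 5.47*c^4 + 6.99*c^3 + 4.01*c^2 - 3.97*c + 1.62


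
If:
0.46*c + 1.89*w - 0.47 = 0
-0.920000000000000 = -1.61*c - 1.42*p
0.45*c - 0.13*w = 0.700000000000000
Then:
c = 1.52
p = -1.08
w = -0.12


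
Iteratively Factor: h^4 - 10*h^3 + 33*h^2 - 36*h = (h - 3)*(h^3 - 7*h^2 + 12*h) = (h - 3)^2*(h^2 - 4*h) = (h - 4)*(h - 3)^2*(h)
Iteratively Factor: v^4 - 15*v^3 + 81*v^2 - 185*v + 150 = (v - 2)*(v^3 - 13*v^2 + 55*v - 75) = (v - 5)*(v - 2)*(v^2 - 8*v + 15) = (v - 5)^2*(v - 2)*(v - 3)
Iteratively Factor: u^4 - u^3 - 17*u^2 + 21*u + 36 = (u + 4)*(u^3 - 5*u^2 + 3*u + 9) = (u + 1)*(u + 4)*(u^2 - 6*u + 9) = (u - 3)*(u + 1)*(u + 4)*(u - 3)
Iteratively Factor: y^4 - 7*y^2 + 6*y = (y)*(y^3 - 7*y + 6) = y*(y - 2)*(y^2 + 2*y - 3) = y*(y - 2)*(y + 3)*(y - 1)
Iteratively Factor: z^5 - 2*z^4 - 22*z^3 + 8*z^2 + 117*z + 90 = (z - 3)*(z^4 + z^3 - 19*z^2 - 49*z - 30) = (z - 3)*(z + 3)*(z^3 - 2*z^2 - 13*z - 10) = (z - 3)*(z + 1)*(z + 3)*(z^2 - 3*z - 10) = (z - 5)*(z - 3)*(z + 1)*(z + 3)*(z + 2)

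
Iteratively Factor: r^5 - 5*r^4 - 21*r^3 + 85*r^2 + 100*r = (r + 4)*(r^4 - 9*r^3 + 15*r^2 + 25*r) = (r - 5)*(r + 4)*(r^3 - 4*r^2 - 5*r) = (r - 5)^2*(r + 4)*(r^2 + r) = (r - 5)^2*(r + 1)*(r + 4)*(r)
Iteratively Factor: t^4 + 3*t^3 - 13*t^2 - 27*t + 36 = (t + 3)*(t^3 - 13*t + 12) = (t + 3)*(t + 4)*(t^2 - 4*t + 3) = (t - 1)*(t + 3)*(t + 4)*(t - 3)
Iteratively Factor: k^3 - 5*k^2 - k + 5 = (k - 5)*(k^2 - 1) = (k - 5)*(k + 1)*(k - 1)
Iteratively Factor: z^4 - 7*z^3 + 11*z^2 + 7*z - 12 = (z + 1)*(z^3 - 8*z^2 + 19*z - 12) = (z - 1)*(z + 1)*(z^2 - 7*z + 12) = (z - 3)*(z - 1)*(z + 1)*(z - 4)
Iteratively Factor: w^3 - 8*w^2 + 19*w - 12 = (w - 4)*(w^2 - 4*w + 3) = (w - 4)*(w - 3)*(w - 1)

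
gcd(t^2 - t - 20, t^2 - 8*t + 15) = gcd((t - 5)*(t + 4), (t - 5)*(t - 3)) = t - 5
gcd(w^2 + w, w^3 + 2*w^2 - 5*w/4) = w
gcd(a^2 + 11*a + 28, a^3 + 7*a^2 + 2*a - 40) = a + 4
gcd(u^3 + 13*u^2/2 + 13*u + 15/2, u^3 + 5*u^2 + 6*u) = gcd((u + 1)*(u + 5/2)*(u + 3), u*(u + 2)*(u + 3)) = u + 3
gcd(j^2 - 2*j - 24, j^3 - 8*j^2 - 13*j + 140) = j + 4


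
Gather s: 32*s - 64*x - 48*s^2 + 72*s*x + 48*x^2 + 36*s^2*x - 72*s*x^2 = s^2*(36*x - 48) + s*(-72*x^2 + 72*x + 32) + 48*x^2 - 64*x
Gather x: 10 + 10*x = 10*x + 10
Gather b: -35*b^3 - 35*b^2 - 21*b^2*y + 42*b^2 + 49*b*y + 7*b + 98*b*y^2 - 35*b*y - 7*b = -35*b^3 + b^2*(7 - 21*y) + b*(98*y^2 + 14*y)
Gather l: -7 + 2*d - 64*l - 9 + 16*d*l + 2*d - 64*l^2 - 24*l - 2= 4*d - 64*l^2 + l*(16*d - 88) - 18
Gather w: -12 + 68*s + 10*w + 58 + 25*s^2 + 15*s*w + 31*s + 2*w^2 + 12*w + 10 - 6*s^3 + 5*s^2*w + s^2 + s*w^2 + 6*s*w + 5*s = -6*s^3 + 26*s^2 + 104*s + w^2*(s + 2) + w*(5*s^2 + 21*s + 22) + 56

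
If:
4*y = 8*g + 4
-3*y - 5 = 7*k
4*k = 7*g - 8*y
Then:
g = -8/13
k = -8/13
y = -3/13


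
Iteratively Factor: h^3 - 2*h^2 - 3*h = (h - 3)*(h^2 + h) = h*(h - 3)*(h + 1)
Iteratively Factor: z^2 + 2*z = (z)*(z + 2)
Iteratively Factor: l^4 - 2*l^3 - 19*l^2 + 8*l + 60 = (l + 3)*(l^3 - 5*l^2 - 4*l + 20) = (l + 2)*(l + 3)*(l^2 - 7*l + 10) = (l - 5)*(l + 2)*(l + 3)*(l - 2)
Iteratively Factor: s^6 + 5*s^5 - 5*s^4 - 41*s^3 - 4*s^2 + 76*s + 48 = (s - 2)*(s^5 + 7*s^4 + 9*s^3 - 23*s^2 - 50*s - 24) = (s - 2)^2*(s^4 + 9*s^3 + 27*s^2 + 31*s + 12) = (s - 2)^2*(s + 1)*(s^3 + 8*s^2 + 19*s + 12) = (s - 2)^2*(s + 1)*(s + 3)*(s^2 + 5*s + 4) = (s - 2)^2*(s + 1)^2*(s + 3)*(s + 4)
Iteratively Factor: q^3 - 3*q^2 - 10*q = (q - 5)*(q^2 + 2*q) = (q - 5)*(q + 2)*(q)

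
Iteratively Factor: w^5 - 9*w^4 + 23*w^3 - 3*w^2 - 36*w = (w - 3)*(w^4 - 6*w^3 + 5*w^2 + 12*w) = (w - 4)*(w - 3)*(w^3 - 2*w^2 - 3*w) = (w - 4)*(w - 3)^2*(w^2 + w) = (w - 4)*(w - 3)^2*(w + 1)*(w)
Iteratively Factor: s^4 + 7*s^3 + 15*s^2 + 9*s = (s)*(s^3 + 7*s^2 + 15*s + 9) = s*(s + 3)*(s^2 + 4*s + 3) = s*(s + 1)*(s + 3)*(s + 3)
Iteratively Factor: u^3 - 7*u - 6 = (u - 3)*(u^2 + 3*u + 2) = (u - 3)*(u + 2)*(u + 1)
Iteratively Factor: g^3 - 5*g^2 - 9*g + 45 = (g - 5)*(g^2 - 9) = (g - 5)*(g + 3)*(g - 3)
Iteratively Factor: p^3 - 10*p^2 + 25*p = (p)*(p^2 - 10*p + 25) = p*(p - 5)*(p - 5)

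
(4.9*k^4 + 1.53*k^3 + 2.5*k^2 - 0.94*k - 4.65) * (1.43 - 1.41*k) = -6.909*k^5 + 4.8497*k^4 - 1.3371*k^3 + 4.9004*k^2 + 5.2123*k - 6.6495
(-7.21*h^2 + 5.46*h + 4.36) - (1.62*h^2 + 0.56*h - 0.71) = -8.83*h^2 + 4.9*h + 5.07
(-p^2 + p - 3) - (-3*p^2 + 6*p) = 2*p^2 - 5*p - 3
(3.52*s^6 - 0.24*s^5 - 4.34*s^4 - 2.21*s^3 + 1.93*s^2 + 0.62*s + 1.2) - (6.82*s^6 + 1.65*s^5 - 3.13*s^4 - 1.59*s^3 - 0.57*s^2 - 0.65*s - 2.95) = -3.3*s^6 - 1.89*s^5 - 1.21*s^4 - 0.62*s^3 + 2.5*s^2 + 1.27*s + 4.15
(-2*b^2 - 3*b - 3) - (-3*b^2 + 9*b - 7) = b^2 - 12*b + 4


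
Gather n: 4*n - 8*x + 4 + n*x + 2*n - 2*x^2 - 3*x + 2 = n*(x + 6) - 2*x^2 - 11*x + 6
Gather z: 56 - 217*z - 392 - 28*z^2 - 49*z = -28*z^2 - 266*z - 336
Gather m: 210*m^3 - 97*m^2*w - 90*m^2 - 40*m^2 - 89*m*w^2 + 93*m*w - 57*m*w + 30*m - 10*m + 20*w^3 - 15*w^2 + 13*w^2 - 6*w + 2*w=210*m^3 + m^2*(-97*w - 130) + m*(-89*w^2 + 36*w + 20) + 20*w^3 - 2*w^2 - 4*w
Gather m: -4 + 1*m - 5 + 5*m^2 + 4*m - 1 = 5*m^2 + 5*m - 10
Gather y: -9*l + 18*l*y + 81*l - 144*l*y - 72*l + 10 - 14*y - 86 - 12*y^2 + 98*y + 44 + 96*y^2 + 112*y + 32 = 84*y^2 + y*(196 - 126*l)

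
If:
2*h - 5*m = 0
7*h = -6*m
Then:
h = 0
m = 0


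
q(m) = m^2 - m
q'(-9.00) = -19.00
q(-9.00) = 90.00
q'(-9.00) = -19.00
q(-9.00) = 90.00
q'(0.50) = 0.00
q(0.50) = -0.25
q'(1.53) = 2.06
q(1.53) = 0.81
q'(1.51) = 2.02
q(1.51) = 0.77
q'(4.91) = 8.82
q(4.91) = 19.20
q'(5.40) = 9.80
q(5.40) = 23.76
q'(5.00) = 9.00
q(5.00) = 20.00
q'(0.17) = -0.66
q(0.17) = -0.14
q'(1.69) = 2.38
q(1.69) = 1.17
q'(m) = 2*m - 1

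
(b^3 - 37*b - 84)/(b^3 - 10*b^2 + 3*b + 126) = (b + 4)/(b - 6)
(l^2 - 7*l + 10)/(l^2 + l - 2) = (l^2 - 7*l + 10)/(l^2 + l - 2)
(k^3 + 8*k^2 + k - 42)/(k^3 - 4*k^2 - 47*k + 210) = (k^2 + k - 6)/(k^2 - 11*k + 30)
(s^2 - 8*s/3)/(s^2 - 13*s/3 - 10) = s*(8 - 3*s)/(-3*s^2 + 13*s + 30)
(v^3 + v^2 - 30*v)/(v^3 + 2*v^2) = (v^2 + v - 30)/(v*(v + 2))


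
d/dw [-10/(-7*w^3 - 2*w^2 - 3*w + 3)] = 10*(-21*w^2 - 4*w - 3)/(7*w^3 + 2*w^2 + 3*w - 3)^2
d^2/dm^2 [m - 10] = 0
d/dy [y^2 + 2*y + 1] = 2*y + 2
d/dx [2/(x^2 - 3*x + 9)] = 2*(3 - 2*x)/(x^2 - 3*x + 9)^2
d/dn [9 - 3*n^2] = -6*n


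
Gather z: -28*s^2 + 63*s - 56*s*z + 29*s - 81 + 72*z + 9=-28*s^2 + 92*s + z*(72 - 56*s) - 72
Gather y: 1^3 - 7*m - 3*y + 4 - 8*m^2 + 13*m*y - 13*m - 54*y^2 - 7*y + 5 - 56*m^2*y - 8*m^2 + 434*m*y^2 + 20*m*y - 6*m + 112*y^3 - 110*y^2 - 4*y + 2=-16*m^2 - 26*m + 112*y^3 + y^2*(434*m - 164) + y*(-56*m^2 + 33*m - 14) + 12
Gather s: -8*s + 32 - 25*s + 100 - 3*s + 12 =144 - 36*s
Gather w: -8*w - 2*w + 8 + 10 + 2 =20 - 10*w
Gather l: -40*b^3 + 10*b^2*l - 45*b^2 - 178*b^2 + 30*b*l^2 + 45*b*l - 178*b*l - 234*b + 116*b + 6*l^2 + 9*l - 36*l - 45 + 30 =-40*b^3 - 223*b^2 - 118*b + l^2*(30*b + 6) + l*(10*b^2 - 133*b - 27) - 15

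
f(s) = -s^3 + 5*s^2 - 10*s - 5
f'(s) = -3*s^2 + 10*s - 10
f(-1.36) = 20.36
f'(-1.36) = -29.15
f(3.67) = -23.79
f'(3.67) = -13.71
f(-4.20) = 199.29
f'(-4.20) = -104.92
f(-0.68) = 4.43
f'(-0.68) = -18.19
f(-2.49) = 66.34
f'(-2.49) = -53.50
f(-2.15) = 49.55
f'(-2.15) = -45.37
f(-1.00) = 11.00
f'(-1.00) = -23.00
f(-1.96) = 41.34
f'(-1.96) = -41.12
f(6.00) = -101.00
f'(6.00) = -58.00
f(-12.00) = 2563.00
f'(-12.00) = -562.00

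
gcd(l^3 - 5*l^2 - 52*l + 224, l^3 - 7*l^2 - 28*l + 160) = l^2 - 12*l + 32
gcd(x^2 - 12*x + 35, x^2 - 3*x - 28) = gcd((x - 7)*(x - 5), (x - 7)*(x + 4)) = x - 7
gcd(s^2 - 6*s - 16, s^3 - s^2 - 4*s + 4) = s + 2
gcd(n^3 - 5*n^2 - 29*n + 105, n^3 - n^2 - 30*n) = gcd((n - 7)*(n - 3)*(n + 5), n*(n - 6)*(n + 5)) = n + 5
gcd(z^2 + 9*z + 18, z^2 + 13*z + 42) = z + 6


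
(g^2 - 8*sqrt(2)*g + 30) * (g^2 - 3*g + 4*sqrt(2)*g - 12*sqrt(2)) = g^4 - 4*sqrt(2)*g^3 - 3*g^3 - 34*g^2 + 12*sqrt(2)*g^2 + 102*g + 120*sqrt(2)*g - 360*sqrt(2)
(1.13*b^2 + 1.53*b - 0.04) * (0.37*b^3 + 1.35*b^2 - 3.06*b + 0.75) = 0.4181*b^5 + 2.0916*b^4 - 1.4071*b^3 - 3.8883*b^2 + 1.2699*b - 0.03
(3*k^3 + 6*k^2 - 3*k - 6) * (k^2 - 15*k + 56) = 3*k^5 - 39*k^4 + 75*k^3 + 375*k^2 - 78*k - 336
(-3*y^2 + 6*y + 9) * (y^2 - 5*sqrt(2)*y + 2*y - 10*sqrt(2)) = -3*y^4 + 15*sqrt(2)*y^3 + 21*y^2 - 105*sqrt(2)*y + 18*y - 90*sqrt(2)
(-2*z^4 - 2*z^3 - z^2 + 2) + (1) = -2*z^4 - 2*z^3 - z^2 + 3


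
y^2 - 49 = (y - 7)*(y + 7)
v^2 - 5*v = v*(v - 5)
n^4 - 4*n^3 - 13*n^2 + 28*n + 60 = (n - 5)*(n - 3)*(n + 2)^2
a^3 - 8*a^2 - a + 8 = (a - 8)*(a - 1)*(a + 1)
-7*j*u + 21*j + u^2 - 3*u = (-7*j + u)*(u - 3)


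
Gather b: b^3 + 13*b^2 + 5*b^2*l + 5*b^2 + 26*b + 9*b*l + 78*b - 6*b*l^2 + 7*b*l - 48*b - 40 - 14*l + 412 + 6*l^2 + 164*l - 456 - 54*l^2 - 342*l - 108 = b^3 + b^2*(5*l + 18) + b*(-6*l^2 + 16*l + 56) - 48*l^2 - 192*l - 192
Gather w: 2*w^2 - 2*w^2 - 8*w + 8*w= 0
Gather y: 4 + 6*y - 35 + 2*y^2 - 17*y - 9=2*y^2 - 11*y - 40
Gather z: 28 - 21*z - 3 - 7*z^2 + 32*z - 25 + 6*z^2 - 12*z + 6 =-z^2 - z + 6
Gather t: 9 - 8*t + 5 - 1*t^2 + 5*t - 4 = -t^2 - 3*t + 10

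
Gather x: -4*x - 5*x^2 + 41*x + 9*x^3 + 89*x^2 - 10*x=9*x^3 + 84*x^2 + 27*x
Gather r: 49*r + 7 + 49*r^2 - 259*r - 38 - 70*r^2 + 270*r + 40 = -21*r^2 + 60*r + 9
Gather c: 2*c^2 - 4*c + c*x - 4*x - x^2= 2*c^2 + c*(x - 4) - x^2 - 4*x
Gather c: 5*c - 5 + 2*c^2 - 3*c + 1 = 2*c^2 + 2*c - 4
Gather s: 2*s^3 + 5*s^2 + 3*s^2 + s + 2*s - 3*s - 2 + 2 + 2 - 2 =2*s^3 + 8*s^2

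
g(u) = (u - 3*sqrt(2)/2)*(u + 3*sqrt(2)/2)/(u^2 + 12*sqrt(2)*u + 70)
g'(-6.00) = -11.85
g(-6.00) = 7.54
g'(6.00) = 0.04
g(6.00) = 0.15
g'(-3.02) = -0.28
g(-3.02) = 0.17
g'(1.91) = 0.04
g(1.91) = -0.00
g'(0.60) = 0.03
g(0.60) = -0.05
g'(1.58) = 0.04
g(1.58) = -0.02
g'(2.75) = 0.04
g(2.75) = 0.02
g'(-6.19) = -18.32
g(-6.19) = 10.35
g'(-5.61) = -5.74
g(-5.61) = 4.30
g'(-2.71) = -0.21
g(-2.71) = 0.09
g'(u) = (-2*u - 12*sqrt(2))*(u - 3*sqrt(2)/2)*(u + 3*sqrt(2)/2)/(u^2 + 12*sqrt(2)*u + 70)^2 + (u - 3*sqrt(2)/2)/(u^2 + 12*sqrt(2)*u + 70) + (u + 3*sqrt(2)/2)/(u^2 + 12*sqrt(2)*u + 70)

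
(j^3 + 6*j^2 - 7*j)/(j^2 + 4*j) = (j^2 + 6*j - 7)/(j + 4)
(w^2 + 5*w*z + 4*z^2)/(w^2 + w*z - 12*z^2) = (-w - z)/(-w + 3*z)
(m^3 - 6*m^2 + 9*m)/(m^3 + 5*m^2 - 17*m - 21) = m*(m - 3)/(m^2 + 8*m + 7)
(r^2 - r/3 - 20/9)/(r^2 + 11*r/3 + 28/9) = (3*r - 5)/(3*r + 7)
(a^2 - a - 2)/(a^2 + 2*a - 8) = (a + 1)/(a + 4)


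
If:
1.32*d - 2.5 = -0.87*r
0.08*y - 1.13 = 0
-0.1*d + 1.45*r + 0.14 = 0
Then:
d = 1.87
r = 0.03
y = 14.12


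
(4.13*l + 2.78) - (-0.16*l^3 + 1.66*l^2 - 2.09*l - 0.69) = 0.16*l^3 - 1.66*l^2 + 6.22*l + 3.47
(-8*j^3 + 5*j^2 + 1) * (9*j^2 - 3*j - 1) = -72*j^5 + 69*j^4 - 7*j^3 + 4*j^2 - 3*j - 1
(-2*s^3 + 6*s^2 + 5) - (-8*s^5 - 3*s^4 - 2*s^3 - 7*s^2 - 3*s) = 8*s^5 + 3*s^4 + 13*s^2 + 3*s + 5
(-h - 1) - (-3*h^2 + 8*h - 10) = 3*h^2 - 9*h + 9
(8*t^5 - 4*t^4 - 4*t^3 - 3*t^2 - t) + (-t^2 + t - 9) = 8*t^5 - 4*t^4 - 4*t^3 - 4*t^2 - 9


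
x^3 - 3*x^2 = x^2*(x - 3)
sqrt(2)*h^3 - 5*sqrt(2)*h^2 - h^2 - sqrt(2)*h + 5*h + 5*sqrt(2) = (h - 5)*(h - sqrt(2))*(sqrt(2)*h + 1)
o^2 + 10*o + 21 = (o + 3)*(o + 7)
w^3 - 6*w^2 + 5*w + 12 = (w - 4)*(w - 3)*(w + 1)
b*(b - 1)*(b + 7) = b^3 + 6*b^2 - 7*b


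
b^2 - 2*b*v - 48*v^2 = (b - 8*v)*(b + 6*v)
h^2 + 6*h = h*(h + 6)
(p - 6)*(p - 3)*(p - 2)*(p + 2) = p^4 - 9*p^3 + 14*p^2 + 36*p - 72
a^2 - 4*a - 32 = (a - 8)*(a + 4)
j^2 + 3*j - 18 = (j - 3)*(j + 6)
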